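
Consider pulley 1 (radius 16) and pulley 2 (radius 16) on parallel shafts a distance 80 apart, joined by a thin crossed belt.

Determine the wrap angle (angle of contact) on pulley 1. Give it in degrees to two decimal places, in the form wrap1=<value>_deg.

crossed belt: β = asin((r1+r2)/C) = asin(32/80) = 23.5782°
wrap1 = wrap2 = π + 2β = 227.1564°

wrap1=227.16_deg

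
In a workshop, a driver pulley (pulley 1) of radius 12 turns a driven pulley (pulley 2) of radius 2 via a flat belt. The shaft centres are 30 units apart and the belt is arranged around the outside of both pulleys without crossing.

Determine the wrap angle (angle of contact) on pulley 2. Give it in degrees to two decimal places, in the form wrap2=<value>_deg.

open belt: β = asin((r2−r1)/C) = asin(-10/30) = -19.4712°
wrap1 = π − 2β = 218.9424°
wrap2 = π + 2β = 141.0576°

wrap2=141.06_deg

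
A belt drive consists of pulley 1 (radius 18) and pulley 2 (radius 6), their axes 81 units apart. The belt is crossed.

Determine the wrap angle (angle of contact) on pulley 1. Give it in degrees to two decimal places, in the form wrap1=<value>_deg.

crossed belt: β = asin((r1+r2)/C) = asin(24/81) = 17.2353°
wrap1 = wrap2 = π + 2β = 214.4706°

wrap1=214.47_deg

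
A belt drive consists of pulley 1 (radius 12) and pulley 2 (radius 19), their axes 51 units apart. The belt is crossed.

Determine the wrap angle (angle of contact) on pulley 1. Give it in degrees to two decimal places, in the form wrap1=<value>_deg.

crossed belt: β = asin((r1+r2)/C) = asin(31/51) = 37.4337°
wrap1 = wrap2 = π + 2β = 254.8674°

wrap1=254.87_deg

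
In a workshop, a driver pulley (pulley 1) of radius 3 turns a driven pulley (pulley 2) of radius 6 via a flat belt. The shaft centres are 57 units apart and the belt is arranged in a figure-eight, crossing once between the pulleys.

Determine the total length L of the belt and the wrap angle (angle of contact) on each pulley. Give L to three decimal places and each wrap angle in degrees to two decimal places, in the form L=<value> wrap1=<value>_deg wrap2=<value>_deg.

L=143.698 wrap1=198.17_deg wrap2=198.17_deg

crossed belt: β = asin((r1+r2)/C) = asin(9/57) = 9.0847°
wrap1 = wrap2 = π + 2β = 198.1694°
tangent length = C·cosβ = 56.2850
L = (r1+r2)·wrap + 2·C·cosβ = 9·3.4587 + 2·56.2850 = 143.6984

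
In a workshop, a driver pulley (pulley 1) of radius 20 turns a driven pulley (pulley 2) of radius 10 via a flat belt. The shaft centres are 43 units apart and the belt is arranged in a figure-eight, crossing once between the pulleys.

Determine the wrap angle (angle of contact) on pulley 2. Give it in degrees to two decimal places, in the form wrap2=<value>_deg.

wrap2=268.48_deg

crossed belt: β = asin((r1+r2)/C) = asin(30/43) = 44.2407°
wrap1 = wrap2 = π + 2β = 268.4814°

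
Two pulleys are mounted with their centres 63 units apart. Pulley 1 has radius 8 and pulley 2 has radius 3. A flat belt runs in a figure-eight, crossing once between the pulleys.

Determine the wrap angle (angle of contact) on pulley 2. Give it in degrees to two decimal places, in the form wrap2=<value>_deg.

wrap2=200.11_deg

crossed belt: β = asin((r1+r2)/C) = asin(11/63) = 10.0556°
wrap1 = wrap2 = π + 2β = 200.1111°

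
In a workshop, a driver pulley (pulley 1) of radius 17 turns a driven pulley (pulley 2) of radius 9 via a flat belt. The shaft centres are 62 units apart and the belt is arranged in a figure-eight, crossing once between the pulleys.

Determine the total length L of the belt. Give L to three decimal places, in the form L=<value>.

crossed belt: β = asin((r1+r2)/C) = asin(26/62) = 24.7939°
wrap1 = wrap2 = π + 2β = 229.5877°
tangent length = C·cosβ = 56.2850
L = (r1+r2)·wrap + 2·C·cosβ = 26·4.0071 + 2·56.2850 = 216.7536

L=216.754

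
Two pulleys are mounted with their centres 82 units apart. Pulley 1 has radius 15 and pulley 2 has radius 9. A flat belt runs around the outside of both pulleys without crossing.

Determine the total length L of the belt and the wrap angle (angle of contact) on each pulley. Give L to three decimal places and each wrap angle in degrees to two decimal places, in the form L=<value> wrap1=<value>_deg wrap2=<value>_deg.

L=239.837 wrap1=188.39_deg wrap2=171.61_deg

open belt: β = asin((r2−r1)/C) = asin(-6/82) = -4.1961°
wrap1 = π − 2β = 188.3922°
wrap2 = π + 2β = 171.6078°
tangent length = C·cosβ = 81.7802
L = r1·wrap1 + r2·wrap2 + 2·C·cosβ = 15·3.2881 + 9·2.9951 + 2·81.7802 = 239.8374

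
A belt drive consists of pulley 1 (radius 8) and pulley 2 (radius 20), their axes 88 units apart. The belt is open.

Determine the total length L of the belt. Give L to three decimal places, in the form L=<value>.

L=265.604

open belt: β = asin((r2−r1)/C) = asin(12/88) = 7.8375°
wrap1 = π − 2β = 164.3250°
wrap2 = π + 2β = 195.6750°
tangent length = C·cosβ = 87.1780
L = r1·wrap1 + r2·wrap2 + 2·C·cosβ = 8·2.8680 + 20·3.4152 + 2·87.1780 = 265.6035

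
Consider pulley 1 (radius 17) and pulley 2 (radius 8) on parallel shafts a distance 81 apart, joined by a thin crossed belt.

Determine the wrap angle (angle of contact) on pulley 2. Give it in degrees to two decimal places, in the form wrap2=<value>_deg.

wrap2=215.95_deg

crossed belt: β = asin((r1+r2)/C) = asin(25/81) = 17.9774°
wrap1 = wrap2 = π + 2β = 215.9548°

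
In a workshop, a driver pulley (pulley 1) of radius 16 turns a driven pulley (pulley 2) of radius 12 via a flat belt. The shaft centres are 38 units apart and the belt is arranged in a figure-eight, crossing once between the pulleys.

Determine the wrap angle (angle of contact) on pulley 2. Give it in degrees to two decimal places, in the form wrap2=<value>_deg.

wrap2=274.93_deg

crossed belt: β = asin((r1+r2)/C) = asin(28/38) = 47.4631°
wrap1 = wrap2 = π + 2β = 274.9262°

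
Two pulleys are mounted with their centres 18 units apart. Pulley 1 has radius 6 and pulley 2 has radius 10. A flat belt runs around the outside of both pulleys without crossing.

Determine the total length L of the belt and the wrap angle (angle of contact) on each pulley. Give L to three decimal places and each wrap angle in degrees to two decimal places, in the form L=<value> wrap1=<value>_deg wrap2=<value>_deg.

L=87.158 wrap1=154.32_deg wrap2=205.68_deg

open belt: β = asin((r2−r1)/C) = asin(4/18) = 12.8396°
wrap1 = π − 2β = 154.3208°
wrap2 = π + 2β = 205.6792°
tangent length = C·cosβ = 17.5499
L = r1·wrap1 + r2·wrap2 + 2·C·cosβ = 6·2.6934 + 10·3.5898 + 2·17.5499 = 87.1581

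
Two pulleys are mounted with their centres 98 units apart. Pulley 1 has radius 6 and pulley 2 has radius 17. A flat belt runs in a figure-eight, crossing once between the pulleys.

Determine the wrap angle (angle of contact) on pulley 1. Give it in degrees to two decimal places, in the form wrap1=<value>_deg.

wrap1=207.15_deg

crossed belt: β = asin((r1+r2)/C) = asin(23/98) = 13.5736°
wrap1 = wrap2 = π + 2β = 207.1472°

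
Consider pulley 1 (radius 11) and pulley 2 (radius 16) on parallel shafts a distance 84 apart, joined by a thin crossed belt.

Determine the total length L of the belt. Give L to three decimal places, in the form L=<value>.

crossed belt: β = asin((r1+r2)/C) = asin(27/84) = 18.7493°
wrap1 = wrap2 = π + 2β = 217.4987°
tangent length = C·cosβ = 79.5424
L = (r1+r2)·wrap + 2·C·cosβ = 27·3.7961 + 2·79.5424 = 261.5787

L=261.579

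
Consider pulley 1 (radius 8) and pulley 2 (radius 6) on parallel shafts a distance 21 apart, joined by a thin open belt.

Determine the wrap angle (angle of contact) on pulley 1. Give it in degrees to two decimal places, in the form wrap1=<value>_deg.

wrap1=190.93_deg

open belt: β = asin((r2−r1)/C) = asin(-2/21) = -5.4650°
wrap1 = π − 2β = 190.9300°
wrap2 = π + 2β = 169.0700°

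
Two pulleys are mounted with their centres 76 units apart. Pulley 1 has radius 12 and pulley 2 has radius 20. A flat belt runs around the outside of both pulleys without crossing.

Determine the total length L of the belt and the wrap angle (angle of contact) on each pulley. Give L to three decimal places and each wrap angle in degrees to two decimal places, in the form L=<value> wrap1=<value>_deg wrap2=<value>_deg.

open belt: β = asin((r2−r1)/C) = asin(8/76) = 6.0423°
wrap1 = π − 2β = 167.9153°
wrap2 = π + 2β = 192.0847°
tangent length = C·cosβ = 75.5778
L = r1·wrap1 + r2·wrap2 + 2·C·cosβ = 12·2.9307 + 20·3.3525 + 2·75.5778 = 253.3739

L=253.374 wrap1=167.92_deg wrap2=192.08_deg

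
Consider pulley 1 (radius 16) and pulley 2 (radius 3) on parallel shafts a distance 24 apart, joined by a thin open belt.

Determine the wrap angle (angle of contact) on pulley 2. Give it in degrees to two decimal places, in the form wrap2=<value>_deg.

wrap2=114.41_deg

open belt: β = asin((r2−r1)/C) = asin(-13/24) = -32.7972°
wrap1 = π − 2β = 245.5943°
wrap2 = π + 2β = 114.4057°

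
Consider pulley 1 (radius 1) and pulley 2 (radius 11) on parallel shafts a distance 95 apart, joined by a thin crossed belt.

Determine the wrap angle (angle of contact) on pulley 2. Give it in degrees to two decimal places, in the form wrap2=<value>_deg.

crossed belt: β = asin((r1+r2)/C) = asin(12/95) = 7.2567°
wrap1 = wrap2 = π + 2β = 194.5135°

wrap2=194.51_deg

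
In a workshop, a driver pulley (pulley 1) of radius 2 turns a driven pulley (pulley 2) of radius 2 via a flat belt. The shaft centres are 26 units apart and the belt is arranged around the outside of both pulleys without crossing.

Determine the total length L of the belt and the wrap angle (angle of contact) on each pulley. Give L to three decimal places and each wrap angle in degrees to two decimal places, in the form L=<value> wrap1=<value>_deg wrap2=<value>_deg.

open belt: β = asin((r2−r1)/C) = asin(0/26) = 0.0000°
wrap1 = π − 2β = 180.0000°
wrap2 = π + 2β = 180.0000°
tangent length = C·cosβ = 26.0000
L = r1·wrap1 + r2·wrap2 + 2·C·cosβ = 2·3.1416 + 2·3.1416 + 2·26.0000 = 64.5664

L=64.566 wrap1=180.00_deg wrap2=180.00_deg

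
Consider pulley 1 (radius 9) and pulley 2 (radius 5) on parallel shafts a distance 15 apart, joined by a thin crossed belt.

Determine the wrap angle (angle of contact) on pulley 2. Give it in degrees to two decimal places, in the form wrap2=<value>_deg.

crossed belt: β = asin((r1+r2)/C) = asin(14/15) = 68.9605°
wrap1 = wrap2 = π + 2β = 317.9211°

wrap2=317.92_deg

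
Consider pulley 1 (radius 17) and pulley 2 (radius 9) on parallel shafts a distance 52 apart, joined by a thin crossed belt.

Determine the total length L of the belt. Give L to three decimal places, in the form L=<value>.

L=198.975

crossed belt: β = asin((r1+r2)/C) = asin(26/52) = 30.0000°
wrap1 = wrap2 = π + 2β = 240.0000°
tangent length = C·cosβ = 45.0333
L = (r1+r2)·wrap + 2·C·cosβ = 26·4.1888 + 2·45.0333 = 198.9752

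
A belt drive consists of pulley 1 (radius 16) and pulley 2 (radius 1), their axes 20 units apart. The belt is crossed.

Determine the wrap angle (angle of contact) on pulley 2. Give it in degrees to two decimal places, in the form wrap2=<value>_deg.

wrap2=296.42_deg

crossed belt: β = asin((r1+r2)/C) = asin(17/20) = 58.2117°
wrap1 = wrap2 = π + 2β = 296.4233°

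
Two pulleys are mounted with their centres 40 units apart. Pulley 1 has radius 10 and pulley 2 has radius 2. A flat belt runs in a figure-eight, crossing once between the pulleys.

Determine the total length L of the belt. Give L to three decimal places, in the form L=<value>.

L=121.327

crossed belt: β = asin((r1+r2)/C) = asin(12/40) = 17.4576°
wrap1 = wrap2 = π + 2β = 214.9152°
tangent length = C·cosβ = 38.1576
L = (r1+r2)·wrap + 2·C·cosβ = 12·3.7510 + 2·38.1576 = 121.3269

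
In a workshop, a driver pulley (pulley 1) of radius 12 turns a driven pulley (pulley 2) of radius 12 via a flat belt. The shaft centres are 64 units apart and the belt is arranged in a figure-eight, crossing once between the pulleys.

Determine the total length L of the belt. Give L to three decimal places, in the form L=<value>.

crossed belt: β = asin((r1+r2)/C) = asin(24/64) = 22.0243°
wrap1 = wrap2 = π + 2β = 224.0486°
tangent length = C·cosβ = 59.3296
L = (r1+r2)·wrap + 2·C·cosβ = 24·3.9104 + 2·59.3296 = 212.5084

L=212.508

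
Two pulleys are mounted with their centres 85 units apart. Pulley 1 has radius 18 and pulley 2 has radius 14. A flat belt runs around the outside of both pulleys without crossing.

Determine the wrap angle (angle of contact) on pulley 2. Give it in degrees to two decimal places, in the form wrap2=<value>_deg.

open belt: β = asin((r2−r1)/C) = asin(-4/85) = -2.6973°
wrap1 = π − 2β = 185.3945°
wrap2 = π + 2β = 174.6055°

wrap2=174.61_deg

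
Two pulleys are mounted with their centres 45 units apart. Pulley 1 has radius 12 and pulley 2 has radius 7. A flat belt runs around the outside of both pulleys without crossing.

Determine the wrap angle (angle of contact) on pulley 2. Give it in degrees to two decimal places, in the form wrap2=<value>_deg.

wrap2=167.24_deg

open belt: β = asin((r2−r1)/C) = asin(-5/45) = -6.3794°
wrap1 = π − 2β = 192.7587°
wrap2 = π + 2β = 167.2413°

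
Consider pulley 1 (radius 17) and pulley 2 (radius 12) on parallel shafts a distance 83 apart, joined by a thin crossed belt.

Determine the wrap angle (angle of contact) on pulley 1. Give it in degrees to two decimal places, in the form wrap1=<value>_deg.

wrap1=220.90_deg

crossed belt: β = asin((r1+r2)/C) = asin(29/83) = 20.4505°
wrap1 = wrap2 = π + 2β = 220.9009°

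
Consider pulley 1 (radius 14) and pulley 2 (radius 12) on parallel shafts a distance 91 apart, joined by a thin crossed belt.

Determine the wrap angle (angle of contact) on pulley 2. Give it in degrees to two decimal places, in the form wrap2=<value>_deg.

wrap2=213.20_deg

crossed belt: β = asin((r1+r2)/C) = asin(26/91) = 16.6015°
wrap1 = wrap2 = π + 2β = 213.2031°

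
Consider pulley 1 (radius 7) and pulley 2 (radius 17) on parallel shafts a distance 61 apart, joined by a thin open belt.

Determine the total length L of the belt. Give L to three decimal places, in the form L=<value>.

open belt: β = asin((r2−r1)/C) = asin(10/61) = 9.4353°
wrap1 = π − 2β = 161.1293°
wrap2 = π + 2β = 198.8707°
tangent length = C·cosβ = 60.1747
L = r1·wrap1 + r2·wrap2 + 2·C·cosβ = 7·2.8122 + 17·3.4709 + 2·60.1747 = 199.0413

L=199.041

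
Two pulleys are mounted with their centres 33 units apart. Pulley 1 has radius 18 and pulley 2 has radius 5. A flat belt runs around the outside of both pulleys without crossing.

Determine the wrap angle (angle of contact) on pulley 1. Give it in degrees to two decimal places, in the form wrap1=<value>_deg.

wrap1=226.40_deg

open belt: β = asin((r2−r1)/C) = asin(-13/33) = -23.1998°
wrap1 = π − 2β = 226.3997°
wrap2 = π + 2β = 133.6003°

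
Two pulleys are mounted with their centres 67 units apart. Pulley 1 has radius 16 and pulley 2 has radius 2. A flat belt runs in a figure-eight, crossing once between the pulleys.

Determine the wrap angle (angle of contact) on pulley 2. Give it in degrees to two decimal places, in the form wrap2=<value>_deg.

crossed belt: β = asin((r1+r2)/C) = asin(18/67) = 15.5843°
wrap1 = wrap2 = π + 2β = 211.1687°

wrap2=211.17_deg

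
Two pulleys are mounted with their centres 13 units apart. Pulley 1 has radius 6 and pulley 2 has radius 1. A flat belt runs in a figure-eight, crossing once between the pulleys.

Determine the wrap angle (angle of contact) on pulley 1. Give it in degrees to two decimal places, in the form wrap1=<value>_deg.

wrap1=245.16_deg

crossed belt: β = asin((r1+r2)/C) = asin(7/13) = 32.5790°
wrap1 = wrap2 = π + 2β = 245.1579°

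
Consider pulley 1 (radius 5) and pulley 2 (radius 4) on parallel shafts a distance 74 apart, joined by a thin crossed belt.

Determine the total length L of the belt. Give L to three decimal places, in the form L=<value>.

L=177.370

crossed belt: β = asin((r1+r2)/C) = asin(9/74) = 6.9857°
wrap1 = wrap2 = π + 2β = 193.9714°
tangent length = C·cosβ = 73.4507
L = (r1+r2)·wrap + 2·C·cosβ = 9·3.3854 + 2·73.4507 = 177.3703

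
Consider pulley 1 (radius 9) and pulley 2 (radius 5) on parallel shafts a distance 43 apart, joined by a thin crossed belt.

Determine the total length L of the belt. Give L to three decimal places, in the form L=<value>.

L=134.582

crossed belt: β = asin((r1+r2)/C) = asin(14/43) = 19.0008°
wrap1 = wrap2 = π + 2β = 218.0016°
tangent length = C·cosβ = 40.6571
L = (r1+r2)·wrap + 2·C·cosβ = 14·3.8048 + 2·40.6571 = 134.5820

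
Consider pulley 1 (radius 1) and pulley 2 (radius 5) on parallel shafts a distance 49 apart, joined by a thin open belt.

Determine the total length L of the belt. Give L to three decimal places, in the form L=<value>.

open belt: β = asin((r2−r1)/C) = asin(4/49) = 4.6824°
wrap1 = π − 2β = 170.6352°
wrap2 = π + 2β = 189.3648°
tangent length = C·cosβ = 48.8365
L = r1·wrap1 + r2·wrap2 + 2·C·cosβ = 1·2.9781 + 5·3.3050 + 2·48.8365 = 117.1763

L=117.176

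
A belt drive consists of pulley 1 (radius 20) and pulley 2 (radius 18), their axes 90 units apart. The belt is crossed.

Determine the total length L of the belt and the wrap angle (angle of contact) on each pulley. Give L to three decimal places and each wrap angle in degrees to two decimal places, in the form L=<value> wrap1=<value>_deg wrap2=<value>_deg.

crossed belt: β = asin((r1+r2)/C) = asin(38/90) = 24.9750°
wrap1 = wrap2 = π + 2β = 229.9499°
tangent length = C·cosβ = 81.5843
L = (r1+r2)·wrap + 2·C·cosβ = 38·4.0134 + 2·81.5843 = 315.6772

L=315.677 wrap1=229.95_deg wrap2=229.95_deg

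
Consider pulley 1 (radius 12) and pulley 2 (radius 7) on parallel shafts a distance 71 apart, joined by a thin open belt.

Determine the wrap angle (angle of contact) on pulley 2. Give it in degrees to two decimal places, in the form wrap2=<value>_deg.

open belt: β = asin((r2−r1)/C) = asin(-5/71) = -4.0383°
wrap1 = π − 2β = 188.0765°
wrap2 = π + 2β = 171.9235°

wrap2=171.92_deg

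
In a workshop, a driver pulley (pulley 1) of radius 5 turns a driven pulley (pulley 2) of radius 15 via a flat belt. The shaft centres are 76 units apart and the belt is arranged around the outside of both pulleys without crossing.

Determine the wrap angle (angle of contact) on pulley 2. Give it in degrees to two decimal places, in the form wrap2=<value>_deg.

wrap2=195.12_deg

open belt: β = asin((r2−r1)/C) = asin(10/76) = 7.5608°
wrap1 = π − 2β = 164.8783°
wrap2 = π + 2β = 195.1217°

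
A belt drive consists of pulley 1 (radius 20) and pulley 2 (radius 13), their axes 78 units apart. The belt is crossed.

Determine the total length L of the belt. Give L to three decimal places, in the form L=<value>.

L=273.855

crossed belt: β = asin((r1+r2)/C) = asin(33/78) = 25.0290°
wrap1 = wrap2 = π + 2β = 230.0580°
tangent length = C·cosβ = 70.6753
L = (r1+r2)·wrap + 2·C·cosβ = 33·4.0153 + 2·70.6753 = 273.8545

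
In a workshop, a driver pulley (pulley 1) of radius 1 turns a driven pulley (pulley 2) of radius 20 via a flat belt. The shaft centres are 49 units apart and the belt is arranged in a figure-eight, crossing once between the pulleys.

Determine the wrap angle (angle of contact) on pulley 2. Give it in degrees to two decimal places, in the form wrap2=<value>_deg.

crossed belt: β = asin((r1+r2)/C) = asin(21/49) = 25.3769°
wrap1 = wrap2 = π + 2β = 230.7539°

wrap2=230.75_deg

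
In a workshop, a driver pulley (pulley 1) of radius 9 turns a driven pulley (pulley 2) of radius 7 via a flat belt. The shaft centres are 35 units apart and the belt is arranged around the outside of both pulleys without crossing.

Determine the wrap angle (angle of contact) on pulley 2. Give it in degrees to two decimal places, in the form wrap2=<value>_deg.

open belt: β = asin((r2−r1)/C) = asin(-2/35) = -3.2758°
wrap1 = π − 2β = 186.5517°
wrap2 = π + 2β = 173.4483°

wrap2=173.45_deg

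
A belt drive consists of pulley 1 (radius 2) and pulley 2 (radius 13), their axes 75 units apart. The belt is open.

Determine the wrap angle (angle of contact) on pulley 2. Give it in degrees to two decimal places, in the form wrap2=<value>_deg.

wrap2=196.87_deg

open belt: β = asin((r2−r1)/C) = asin(11/75) = 8.4338°
wrap1 = π − 2β = 163.1324°
wrap2 = π + 2β = 196.8676°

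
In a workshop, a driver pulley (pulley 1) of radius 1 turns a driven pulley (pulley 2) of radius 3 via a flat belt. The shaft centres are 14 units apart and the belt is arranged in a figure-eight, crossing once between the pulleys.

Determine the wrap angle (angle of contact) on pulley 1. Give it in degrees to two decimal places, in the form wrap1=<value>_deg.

crossed belt: β = asin((r1+r2)/C) = asin(4/14) = 16.6015°
wrap1 = wrap2 = π + 2β = 213.2031°

wrap1=213.20_deg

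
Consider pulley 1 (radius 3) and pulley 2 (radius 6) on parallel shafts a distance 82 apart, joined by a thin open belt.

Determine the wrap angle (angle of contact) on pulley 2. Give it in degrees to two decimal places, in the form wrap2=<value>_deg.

open belt: β = asin((r2−r1)/C) = asin(3/82) = 2.0967°
wrap1 = π − 2β = 175.8067°
wrap2 = π + 2β = 184.1933°

wrap2=184.19_deg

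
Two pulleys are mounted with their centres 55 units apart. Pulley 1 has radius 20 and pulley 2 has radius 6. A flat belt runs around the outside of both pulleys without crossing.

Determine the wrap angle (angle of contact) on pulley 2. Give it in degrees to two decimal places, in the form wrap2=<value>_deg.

wrap2=150.51_deg

open belt: β = asin((r2−r1)/C) = asin(-14/55) = -14.7467°
wrap1 = π − 2β = 209.4933°
wrap2 = π + 2β = 150.5067°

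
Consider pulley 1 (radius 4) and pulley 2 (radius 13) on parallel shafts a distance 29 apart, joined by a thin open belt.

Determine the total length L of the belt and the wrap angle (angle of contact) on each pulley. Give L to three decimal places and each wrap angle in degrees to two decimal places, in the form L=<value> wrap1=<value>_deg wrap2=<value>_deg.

L=114.223 wrap1=143.84_deg wrap2=216.16_deg

open belt: β = asin((r2−r1)/C) = asin(9/29) = 18.0800°
wrap1 = π − 2β = 143.8400°
wrap2 = π + 2β = 216.1600°
tangent length = C·cosβ = 27.5681
L = r1·wrap1 + r2·wrap2 + 2·C·cosβ = 4·2.5105 + 13·3.7727 + 2·27.5681 = 114.2233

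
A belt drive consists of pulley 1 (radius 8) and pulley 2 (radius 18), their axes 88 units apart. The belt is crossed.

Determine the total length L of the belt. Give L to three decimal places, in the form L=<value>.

L=265.421

crossed belt: β = asin((r1+r2)/C) = asin(26/88) = 17.1848°
wrap1 = wrap2 = π + 2β = 214.3696°
tangent length = C·cosβ = 84.0714
L = (r1+r2)·wrap + 2·C·cosβ = 26·3.7415 + 2·84.0714 = 265.4206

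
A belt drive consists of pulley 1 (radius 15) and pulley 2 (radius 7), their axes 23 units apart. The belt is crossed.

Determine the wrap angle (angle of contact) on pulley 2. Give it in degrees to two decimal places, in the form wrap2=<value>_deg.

wrap2=326.09_deg

crossed belt: β = asin((r1+r2)/C) = asin(22/23) = 73.0426°
wrap1 = wrap2 = π + 2β = 326.0851°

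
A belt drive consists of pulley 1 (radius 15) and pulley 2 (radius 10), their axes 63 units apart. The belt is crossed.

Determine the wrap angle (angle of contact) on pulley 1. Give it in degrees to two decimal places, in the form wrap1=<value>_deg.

crossed belt: β = asin((r1+r2)/C) = asin(25/63) = 23.3799°
wrap1 = wrap2 = π + 2β = 226.7597°

wrap1=226.76_deg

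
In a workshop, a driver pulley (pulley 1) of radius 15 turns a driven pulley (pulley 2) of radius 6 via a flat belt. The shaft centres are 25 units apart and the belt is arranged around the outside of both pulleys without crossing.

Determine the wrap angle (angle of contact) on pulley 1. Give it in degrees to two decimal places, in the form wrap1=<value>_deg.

open belt: β = asin((r2−r1)/C) = asin(-9/25) = -21.1002°
wrap1 = π − 2β = 222.2004°
wrap2 = π + 2β = 137.7996°

wrap1=222.20_deg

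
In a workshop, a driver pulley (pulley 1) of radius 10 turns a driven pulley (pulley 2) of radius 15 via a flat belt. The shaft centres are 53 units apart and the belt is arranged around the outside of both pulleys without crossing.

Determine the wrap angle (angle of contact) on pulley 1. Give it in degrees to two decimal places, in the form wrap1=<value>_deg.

wrap1=169.17_deg

open belt: β = asin((r2−r1)/C) = asin(5/53) = 5.4133°
wrap1 = π − 2β = 169.1734°
wrap2 = π + 2β = 190.8266°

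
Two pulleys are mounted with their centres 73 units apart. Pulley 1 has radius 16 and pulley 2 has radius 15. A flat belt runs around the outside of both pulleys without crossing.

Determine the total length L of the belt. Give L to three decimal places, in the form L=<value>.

open belt: β = asin((r2−r1)/C) = asin(-1/73) = -0.7849°
wrap1 = π − 2β = 181.5698°
wrap2 = π + 2β = 178.4302°
tangent length = C·cosβ = 72.9932
L = r1·wrap1 + r2·wrap2 + 2·C·cosβ = 16·3.1690 + 15·3.1142 + 2·72.9932 = 243.4031

L=243.403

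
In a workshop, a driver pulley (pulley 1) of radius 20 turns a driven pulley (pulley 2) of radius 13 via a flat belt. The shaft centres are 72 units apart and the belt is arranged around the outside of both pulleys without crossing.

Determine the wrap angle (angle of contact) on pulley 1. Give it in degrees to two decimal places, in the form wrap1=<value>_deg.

wrap1=191.16_deg

open belt: β = asin((r2−r1)/C) = asin(-7/72) = -5.5792°
wrap1 = π − 2β = 191.1585°
wrap2 = π + 2β = 168.8415°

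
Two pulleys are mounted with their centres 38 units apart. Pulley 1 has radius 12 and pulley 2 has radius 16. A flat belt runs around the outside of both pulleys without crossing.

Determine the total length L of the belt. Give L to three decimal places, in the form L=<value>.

open belt: β = asin((r2−r1)/C) = asin(4/38) = 6.0423°
wrap1 = π − 2β = 167.9153°
wrap2 = π + 2β = 192.0847°
tangent length = C·cosβ = 37.7889
L = r1·wrap1 + r2·wrap2 + 2·C·cosβ = 12·2.9307 + 16·3.3525 + 2·37.7889 = 164.3860

L=164.386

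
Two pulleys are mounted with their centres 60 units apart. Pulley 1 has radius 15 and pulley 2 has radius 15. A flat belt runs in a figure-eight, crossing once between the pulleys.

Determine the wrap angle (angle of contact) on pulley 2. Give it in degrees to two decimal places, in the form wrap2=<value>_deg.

crossed belt: β = asin((r1+r2)/C) = asin(30/60) = 30.0000°
wrap1 = wrap2 = π + 2β = 240.0000°

wrap2=240.00_deg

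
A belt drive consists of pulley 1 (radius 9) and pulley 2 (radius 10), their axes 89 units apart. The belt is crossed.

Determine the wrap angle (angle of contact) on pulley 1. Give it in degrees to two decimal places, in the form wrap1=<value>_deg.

wrap1=204.65_deg

crossed belt: β = asin((r1+r2)/C) = asin(19/89) = 12.3266°
wrap1 = wrap2 = π + 2β = 204.6531°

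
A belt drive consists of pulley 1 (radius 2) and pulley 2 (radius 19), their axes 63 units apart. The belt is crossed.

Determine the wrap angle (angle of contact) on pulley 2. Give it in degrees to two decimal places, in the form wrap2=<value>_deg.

crossed belt: β = asin((r1+r2)/C) = asin(21/63) = 19.4712°
wrap1 = wrap2 = π + 2β = 218.9424°

wrap2=218.94_deg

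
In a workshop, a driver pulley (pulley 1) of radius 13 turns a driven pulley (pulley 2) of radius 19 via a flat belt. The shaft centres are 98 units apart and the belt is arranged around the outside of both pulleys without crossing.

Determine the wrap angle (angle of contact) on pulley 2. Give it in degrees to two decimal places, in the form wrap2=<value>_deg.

wrap2=187.02_deg

open belt: β = asin((r2−r1)/C) = asin(6/98) = 3.5101°
wrap1 = π − 2β = 172.9798°
wrap2 = π + 2β = 187.0202°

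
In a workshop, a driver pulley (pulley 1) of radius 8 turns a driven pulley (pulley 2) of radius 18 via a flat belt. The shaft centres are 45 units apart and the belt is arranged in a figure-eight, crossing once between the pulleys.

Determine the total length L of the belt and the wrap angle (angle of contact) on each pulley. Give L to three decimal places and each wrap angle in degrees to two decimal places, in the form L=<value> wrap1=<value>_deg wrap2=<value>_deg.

crossed belt: β = asin((r1+r2)/C) = asin(26/45) = 35.2944°
wrap1 = wrap2 = π + 2β = 250.5888°
tangent length = C·cosβ = 36.7287
L = (r1+r2)·wrap + 2·C·cosβ = 26·4.3736 + 2·36.7287 = 187.1711

L=187.171 wrap1=250.59_deg wrap2=250.59_deg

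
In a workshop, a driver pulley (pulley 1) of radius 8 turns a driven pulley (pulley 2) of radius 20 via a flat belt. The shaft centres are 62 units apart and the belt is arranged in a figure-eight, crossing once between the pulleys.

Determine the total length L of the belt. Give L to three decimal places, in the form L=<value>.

L=224.839

crossed belt: β = asin((r1+r2)/C) = asin(28/62) = 26.8472°
wrap1 = wrap2 = π + 2β = 233.6944°
tangent length = C·cosβ = 55.3173
L = (r1+r2)·wrap + 2·C·cosβ = 28·4.0787 + 2·55.3173 = 224.8392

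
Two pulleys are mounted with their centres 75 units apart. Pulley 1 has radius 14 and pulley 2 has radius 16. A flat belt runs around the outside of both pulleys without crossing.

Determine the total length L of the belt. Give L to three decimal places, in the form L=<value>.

L=244.301

open belt: β = asin((r2−r1)/C) = asin(2/75) = 1.5281°
wrap1 = π − 2β = 176.9439°
wrap2 = π + 2β = 183.0561°
tangent length = C·cosβ = 74.9733
L = r1·wrap1 + r2·wrap2 + 2·C·cosβ = 14·3.0883 + 16·3.1949 + 2·74.9733 = 244.3011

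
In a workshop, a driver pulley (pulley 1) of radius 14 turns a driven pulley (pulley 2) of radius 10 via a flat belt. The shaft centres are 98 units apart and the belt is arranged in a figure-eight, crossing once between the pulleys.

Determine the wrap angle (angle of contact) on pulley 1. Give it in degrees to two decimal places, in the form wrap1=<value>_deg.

wrap1=208.35_deg

crossed belt: β = asin((r1+r2)/C) = asin(24/98) = 14.1758°
wrap1 = wrap2 = π + 2β = 208.3516°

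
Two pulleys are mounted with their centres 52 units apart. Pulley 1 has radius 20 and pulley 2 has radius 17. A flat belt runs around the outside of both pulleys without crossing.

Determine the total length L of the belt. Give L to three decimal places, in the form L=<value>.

open belt: β = asin((r2−r1)/C) = asin(-3/52) = -3.3074°
wrap1 = π − 2β = 186.6147°
wrap2 = π + 2β = 173.3853°
tangent length = C·cosβ = 51.9134
L = r1·wrap1 + r2·wrap2 + 2·C·cosβ = 20·3.2570 + 17·3.0261 + 2·51.9134 = 220.4121

L=220.412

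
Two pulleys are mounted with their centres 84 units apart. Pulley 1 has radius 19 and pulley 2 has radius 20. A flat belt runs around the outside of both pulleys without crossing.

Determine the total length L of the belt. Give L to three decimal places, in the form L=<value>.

open belt: β = asin((r2−r1)/C) = asin(1/84) = 0.6821°
wrap1 = π − 2β = 178.6358°
wrap2 = π + 2β = 181.3642°
tangent length = C·cosβ = 83.9940
L = r1·wrap1 + r2·wrap2 + 2·C·cosβ = 19·3.1178 + 20·3.1654 + 2·83.9940 = 290.5340

L=290.534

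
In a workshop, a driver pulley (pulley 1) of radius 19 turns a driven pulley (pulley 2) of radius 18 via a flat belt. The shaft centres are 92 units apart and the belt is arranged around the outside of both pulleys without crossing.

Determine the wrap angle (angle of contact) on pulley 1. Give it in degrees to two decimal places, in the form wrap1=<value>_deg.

wrap1=181.25_deg

open belt: β = asin((r2−r1)/C) = asin(-1/92) = -0.6228°
wrap1 = π − 2β = 181.2456°
wrap2 = π + 2β = 178.7544°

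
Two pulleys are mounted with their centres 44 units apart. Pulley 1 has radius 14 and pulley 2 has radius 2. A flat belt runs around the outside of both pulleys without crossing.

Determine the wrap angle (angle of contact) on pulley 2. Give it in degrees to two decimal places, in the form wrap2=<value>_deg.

open belt: β = asin((r2−r1)/C) = asin(-12/44) = -15.8266°
wrap1 = π − 2β = 211.6532°
wrap2 = π + 2β = 148.3468°

wrap2=148.35_deg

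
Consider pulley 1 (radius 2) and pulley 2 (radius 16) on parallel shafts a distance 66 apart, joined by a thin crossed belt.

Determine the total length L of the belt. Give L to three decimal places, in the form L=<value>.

crossed belt: β = asin((r1+r2)/C) = asin(18/66) = 15.8266°
wrap1 = wrap2 = π + 2β = 211.6532°
tangent length = C·cosβ = 63.4980
L = (r1+r2)·wrap + 2·C·cosβ = 18·3.6940 + 2·63.4980 = 193.4889

L=193.489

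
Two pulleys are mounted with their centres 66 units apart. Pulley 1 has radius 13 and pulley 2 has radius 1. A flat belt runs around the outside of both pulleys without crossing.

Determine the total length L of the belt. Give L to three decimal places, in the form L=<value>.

L=178.170

open belt: β = asin((r2−r1)/C) = asin(-12/66) = -10.4757°
wrap1 = π − 2β = 200.9514°
wrap2 = π + 2β = 159.0486°
tangent length = C·cosβ = 64.8999
L = r1·wrap1 + r2·wrap2 + 2·C·cosβ = 13·3.5073 + 1·2.7759 + 2·64.8999 = 178.1702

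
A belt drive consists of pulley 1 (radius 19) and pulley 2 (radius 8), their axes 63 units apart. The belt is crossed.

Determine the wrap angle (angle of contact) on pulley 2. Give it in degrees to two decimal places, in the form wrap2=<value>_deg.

crossed belt: β = asin((r1+r2)/C) = asin(27/63) = 25.3769°
wrap1 = wrap2 = π + 2β = 230.7539°

wrap2=230.75_deg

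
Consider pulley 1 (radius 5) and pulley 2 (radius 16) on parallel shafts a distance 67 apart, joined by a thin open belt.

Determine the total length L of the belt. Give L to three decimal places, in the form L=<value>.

open belt: β = asin((r2−r1)/C) = asin(11/67) = 9.4496°
wrap1 = π − 2β = 161.1009°
wrap2 = π + 2β = 198.8991°
tangent length = C·cosβ = 66.0908
L = r1·wrap1 + r2·wrap2 + 2·C·cosβ = 5·2.8117 + 16·3.4714 + 2·66.0908 = 201.7835

L=201.784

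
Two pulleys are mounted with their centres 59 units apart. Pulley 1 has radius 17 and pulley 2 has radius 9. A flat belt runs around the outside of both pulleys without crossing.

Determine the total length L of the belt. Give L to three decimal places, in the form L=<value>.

L=200.768

open belt: β = asin((r2−r1)/C) = asin(-8/59) = -7.7929°
wrap1 = π − 2β = 195.5858°
wrap2 = π + 2β = 164.4142°
tangent length = C·cosβ = 58.4551
L = r1·wrap1 + r2·wrap2 + 2·C·cosβ = 17·3.4136 + 9·2.8696 + 2·58.4551 = 200.7678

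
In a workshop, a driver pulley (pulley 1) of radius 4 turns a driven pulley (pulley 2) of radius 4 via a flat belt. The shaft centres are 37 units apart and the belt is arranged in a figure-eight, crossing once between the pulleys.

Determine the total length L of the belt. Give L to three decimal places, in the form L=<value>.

L=100.869

crossed belt: β = asin((r1+r2)/C) = asin(8/37) = 12.4869°
wrap1 = wrap2 = π + 2β = 204.9738°
tangent length = C·cosβ = 36.1248
L = (r1+r2)·wrap + 2·C·cosβ = 8·3.5775 + 2·36.1248 = 100.8693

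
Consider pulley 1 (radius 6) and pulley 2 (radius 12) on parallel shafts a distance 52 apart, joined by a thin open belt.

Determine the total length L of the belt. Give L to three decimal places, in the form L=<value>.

L=161.242

open belt: β = asin((r2−r1)/C) = asin(6/52) = 6.6258°
wrap1 = π − 2β = 166.7484°
wrap2 = π + 2β = 193.2516°
tangent length = C·cosβ = 51.6527
L = r1·wrap1 + r2·wrap2 + 2·C·cosβ = 6·2.9103 + 12·3.3729 + 2·51.6527 = 161.2417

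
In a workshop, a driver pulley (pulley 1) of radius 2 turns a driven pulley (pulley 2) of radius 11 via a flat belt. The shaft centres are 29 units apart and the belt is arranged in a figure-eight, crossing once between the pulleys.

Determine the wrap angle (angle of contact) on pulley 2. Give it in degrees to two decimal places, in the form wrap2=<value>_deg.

crossed belt: β = asin((r1+r2)/C) = asin(13/29) = 26.6331°
wrap1 = wrap2 = π + 2β = 233.2662°

wrap2=233.27_deg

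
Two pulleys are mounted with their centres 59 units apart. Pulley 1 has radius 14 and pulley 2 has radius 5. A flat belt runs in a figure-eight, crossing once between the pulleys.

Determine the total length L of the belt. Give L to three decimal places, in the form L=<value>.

L=183.864

crossed belt: β = asin((r1+r2)/C) = asin(19/59) = 18.7860°
wrap1 = wrap2 = π + 2β = 217.5719°
tangent length = C·cosβ = 55.8570
L = (r1+r2)·wrap + 2·C·cosβ = 19·3.7973 + 2·55.8570 = 183.8635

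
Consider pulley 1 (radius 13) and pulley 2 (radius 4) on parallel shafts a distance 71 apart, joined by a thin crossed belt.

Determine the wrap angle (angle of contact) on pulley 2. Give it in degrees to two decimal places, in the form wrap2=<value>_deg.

crossed belt: β = asin((r1+r2)/C) = asin(17/71) = 13.8533°
wrap1 = wrap2 = π + 2β = 207.7066°

wrap2=207.71_deg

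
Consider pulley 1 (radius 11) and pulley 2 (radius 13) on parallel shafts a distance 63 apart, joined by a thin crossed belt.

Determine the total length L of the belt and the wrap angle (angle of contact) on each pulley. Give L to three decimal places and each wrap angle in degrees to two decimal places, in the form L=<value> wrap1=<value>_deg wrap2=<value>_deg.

L=210.657 wrap1=224.79_deg wrap2=224.79_deg

crossed belt: β = asin((r1+r2)/C) = asin(24/63) = 22.3927°
wrap1 = wrap2 = π + 2β = 224.7854°
tangent length = C·cosβ = 58.2495
L = (r1+r2)·wrap + 2·C·cosβ = 24·3.9232 + 2·58.2495 = 210.6568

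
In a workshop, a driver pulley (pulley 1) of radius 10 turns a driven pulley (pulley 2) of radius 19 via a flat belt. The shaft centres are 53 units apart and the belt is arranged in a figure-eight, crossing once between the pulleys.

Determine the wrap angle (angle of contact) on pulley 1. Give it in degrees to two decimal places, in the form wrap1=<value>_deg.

wrap1=246.35_deg

crossed belt: β = asin((r1+r2)/C) = asin(29/53) = 33.1731°
wrap1 = wrap2 = π + 2β = 246.3461°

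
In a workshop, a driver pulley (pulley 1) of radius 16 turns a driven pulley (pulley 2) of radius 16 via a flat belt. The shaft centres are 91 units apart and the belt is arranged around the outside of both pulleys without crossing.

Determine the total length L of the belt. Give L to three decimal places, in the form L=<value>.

L=282.531

open belt: β = asin((r2−r1)/C) = asin(0/91) = 0.0000°
wrap1 = π − 2β = 180.0000°
wrap2 = π + 2β = 180.0000°
tangent length = C·cosβ = 91.0000
L = r1·wrap1 + r2·wrap2 + 2·C·cosβ = 16·3.1416 + 16·3.1416 + 2·91.0000 = 282.5310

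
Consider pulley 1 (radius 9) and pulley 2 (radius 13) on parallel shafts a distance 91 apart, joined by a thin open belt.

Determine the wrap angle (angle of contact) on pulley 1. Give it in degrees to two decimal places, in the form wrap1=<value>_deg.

open belt: β = asin((r2−r1)/C) = asin(4/91) = 2.5193°
wrap1 = π − 2β = 174.9614°
wrap2 = π + 2β = 185.0386°

wrap1=174.96_deg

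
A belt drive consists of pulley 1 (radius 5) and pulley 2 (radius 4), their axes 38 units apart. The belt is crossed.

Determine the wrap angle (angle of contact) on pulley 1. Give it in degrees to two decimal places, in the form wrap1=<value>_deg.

wrap1=207.40_deg

crossed belt: β = asin((r1+r2)/C) = asin(9/38) = 13.7002°
wrap1 = wrap2 = π + 2β = 207.4005°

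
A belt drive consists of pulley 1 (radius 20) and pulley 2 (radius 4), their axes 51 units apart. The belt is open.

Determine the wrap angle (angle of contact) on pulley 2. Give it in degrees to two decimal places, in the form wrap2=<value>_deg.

wrap2=143.43_deg

open belt: β = asin((r2−r1)/C) = asin(-16/51) = -18.2839°
wrap1 = π − 2β = 216.5678°
wrap2 = π + 2β = 143.4322°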